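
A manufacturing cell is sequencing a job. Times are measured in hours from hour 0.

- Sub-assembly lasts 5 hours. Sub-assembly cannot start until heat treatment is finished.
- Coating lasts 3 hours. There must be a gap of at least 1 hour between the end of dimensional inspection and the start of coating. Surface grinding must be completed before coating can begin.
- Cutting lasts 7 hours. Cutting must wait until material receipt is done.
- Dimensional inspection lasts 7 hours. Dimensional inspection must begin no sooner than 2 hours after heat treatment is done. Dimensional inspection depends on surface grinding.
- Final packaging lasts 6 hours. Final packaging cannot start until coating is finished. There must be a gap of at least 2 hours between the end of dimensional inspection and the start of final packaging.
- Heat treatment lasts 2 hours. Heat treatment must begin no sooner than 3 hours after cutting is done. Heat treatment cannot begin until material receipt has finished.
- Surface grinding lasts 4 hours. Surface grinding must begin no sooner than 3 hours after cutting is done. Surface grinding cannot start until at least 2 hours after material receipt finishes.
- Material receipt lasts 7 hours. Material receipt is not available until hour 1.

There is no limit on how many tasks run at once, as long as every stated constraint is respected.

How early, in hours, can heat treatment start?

18

Material receipt waits on its own release at hour 1, so it starts at hour 1 and finishes at 1 + 7 = hour 8.
After material receipt (finishes hour 8), cutting can start at hour 8 and finishes at hour 15.
Heat treatment waits on cutting (finishes hour 15, plus 3-hour gap → hour 18); material receipt (finishes hour 8). The latest of these is hour 18, which is the earliest heat treatment can start.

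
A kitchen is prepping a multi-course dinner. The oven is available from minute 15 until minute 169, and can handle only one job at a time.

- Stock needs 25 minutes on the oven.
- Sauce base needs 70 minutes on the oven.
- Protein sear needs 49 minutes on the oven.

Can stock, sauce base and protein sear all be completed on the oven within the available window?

The oven window is 169 − 15 = 154 minutes.
Running back to back, the jobs need 25 + 70 + 49 = 144 minutes on the oven.
Since 144 ≤ 154, they fit within the window.

Yes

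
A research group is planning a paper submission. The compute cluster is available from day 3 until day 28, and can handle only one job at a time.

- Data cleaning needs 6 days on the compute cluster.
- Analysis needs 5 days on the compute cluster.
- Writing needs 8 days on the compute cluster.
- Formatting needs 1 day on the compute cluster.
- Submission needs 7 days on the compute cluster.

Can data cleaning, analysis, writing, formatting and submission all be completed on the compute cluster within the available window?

No

The compute cluster window is 28 − 3 = 25 days.
Running back to back, the jobs need 6 + 5 + 8 + 1 + 7 = 27 days on the compute cluster.
Since 27 > 25, they cannot all fit.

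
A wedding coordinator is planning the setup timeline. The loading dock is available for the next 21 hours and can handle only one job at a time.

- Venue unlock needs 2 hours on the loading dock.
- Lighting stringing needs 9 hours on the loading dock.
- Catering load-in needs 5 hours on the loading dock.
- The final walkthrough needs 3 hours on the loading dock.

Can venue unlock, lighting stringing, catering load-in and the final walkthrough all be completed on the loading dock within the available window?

Yes

Running back to back, the jobs need 2 + 9 + 5 + 3 = 19 hours on the loading dock.
Since 19 ≤ 21, they fit within the window.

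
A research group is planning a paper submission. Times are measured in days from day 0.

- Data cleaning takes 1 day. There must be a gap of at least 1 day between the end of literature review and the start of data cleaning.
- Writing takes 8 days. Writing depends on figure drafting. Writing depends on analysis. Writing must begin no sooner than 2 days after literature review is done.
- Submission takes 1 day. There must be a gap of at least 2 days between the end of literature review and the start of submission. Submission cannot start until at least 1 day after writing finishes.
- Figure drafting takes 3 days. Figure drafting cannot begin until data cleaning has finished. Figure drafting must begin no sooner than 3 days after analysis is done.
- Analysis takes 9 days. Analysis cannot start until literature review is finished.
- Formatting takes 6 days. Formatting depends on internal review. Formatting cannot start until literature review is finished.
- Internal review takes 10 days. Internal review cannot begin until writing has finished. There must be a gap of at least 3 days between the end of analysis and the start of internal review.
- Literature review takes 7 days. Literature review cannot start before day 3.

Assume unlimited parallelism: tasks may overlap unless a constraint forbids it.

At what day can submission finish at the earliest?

35

After its own release at day 3, literature review can start at day 3 and finishes at day 10.
Analysis cannot begin until literature review (finishes day 10). It runs from day 10 to 10 + 9 = day 19.
After literature review (finishes day 10, plus 1-day gap → day 11), data cleaning can start at day 11 and finishes at day 12.
Figure drafting needs all of data cleaning (finishes day 12); analysis (finishes day 19, plus 3-day gap → day 22). That puts its earliest start at day 22; it finishes at 22 + 3 = day 25.
Writing cannot start until figure drafting (finishes day 25); analysis (finishes day 19); literature review (finishes day 10, plus 2-day gap → day 12). The controlling bound is day 25, so writing finishes at 25 + 8 = day 33.
Submission cannot start until literature review (finishes day 10, plus 2-day gap → day 12); writing (finishes day 33, plus 1-day gap → day 34). The controlling bound is day 34, so submission finishes at 34 + 1 = day 35.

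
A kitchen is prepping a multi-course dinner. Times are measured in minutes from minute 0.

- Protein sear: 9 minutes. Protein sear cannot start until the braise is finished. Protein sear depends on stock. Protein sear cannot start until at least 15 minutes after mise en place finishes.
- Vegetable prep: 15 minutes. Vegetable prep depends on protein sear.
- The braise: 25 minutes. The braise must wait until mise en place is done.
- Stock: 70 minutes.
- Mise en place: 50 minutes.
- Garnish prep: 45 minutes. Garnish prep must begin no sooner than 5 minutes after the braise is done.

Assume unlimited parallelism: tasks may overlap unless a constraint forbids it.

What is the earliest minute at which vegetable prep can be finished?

Stock can start immediately at minute 0; it finishes at minute 70.
Mise en place has no prerequisites, so it starts at minute 0 and finishes at minute 50.
The braise cannot begin until mise en place (finishes minute 50). It runs from minute 50 to 50 + 25 = minute 75.
Protein sear cannot start until the braise (finishes minute 75); stock (finishes minute 70); mise en place (finishes minute 50, plus 15-minute gap → minute 65). The controlling bound is minute 75, so protein sear finishes at 75 + 9 = minute 84.
Vegetable prep waits on protein sear (finishes minute 84), so it starts at minute 84 and finishes at 84 + 15 = minute 99.

99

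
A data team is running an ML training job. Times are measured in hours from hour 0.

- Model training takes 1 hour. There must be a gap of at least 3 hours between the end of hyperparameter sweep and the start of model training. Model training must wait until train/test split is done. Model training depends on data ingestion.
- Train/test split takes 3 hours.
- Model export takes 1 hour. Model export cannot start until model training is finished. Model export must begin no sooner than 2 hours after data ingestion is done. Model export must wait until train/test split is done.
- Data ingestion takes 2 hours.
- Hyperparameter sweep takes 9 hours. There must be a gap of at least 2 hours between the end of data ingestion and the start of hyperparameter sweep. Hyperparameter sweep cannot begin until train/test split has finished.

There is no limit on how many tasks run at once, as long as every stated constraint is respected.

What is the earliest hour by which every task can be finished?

Train/test split has no prerequisites, so it starts at hour 0 and finishes at hour 3.
Data ingestion has no prerequisites, so it starts at hour 0 and finishes at hour 2.
Hyperparameter sweep has to wait for data ingestion (finishes hour 2, plus 2-hour gap → hour 4); train/test split (finishes hour 3). The latest of these is hour 4, so hyperparameter sweep runs hour 4 to 4 + 9 = hour 13.
For model training: hyperparameter sweep (finishes hour 13, plus 3-hour gap → hour 16); train/test split (finishes hour 3); data ingestion (finishes hour 2). Taking the maximum gives a start of hour 16, and it finishes at 16 + 1 = hour 17.
For model export: model training (finishes hour 17); data ingestion (finishes hour 2, plus 2-hour gap → hour 4); train/test split (finishes hour 3). Taking the maximum gives a start of hour 17, and it finishes at 17 + 1 = hour 18.
All tasks are finished once the last one completes. Finish times: Data ingestion at 2, Train/test split at 3, Hyperparameter sweep at 13, Model training at 17, Model export at 18. The latest is hour 18.

18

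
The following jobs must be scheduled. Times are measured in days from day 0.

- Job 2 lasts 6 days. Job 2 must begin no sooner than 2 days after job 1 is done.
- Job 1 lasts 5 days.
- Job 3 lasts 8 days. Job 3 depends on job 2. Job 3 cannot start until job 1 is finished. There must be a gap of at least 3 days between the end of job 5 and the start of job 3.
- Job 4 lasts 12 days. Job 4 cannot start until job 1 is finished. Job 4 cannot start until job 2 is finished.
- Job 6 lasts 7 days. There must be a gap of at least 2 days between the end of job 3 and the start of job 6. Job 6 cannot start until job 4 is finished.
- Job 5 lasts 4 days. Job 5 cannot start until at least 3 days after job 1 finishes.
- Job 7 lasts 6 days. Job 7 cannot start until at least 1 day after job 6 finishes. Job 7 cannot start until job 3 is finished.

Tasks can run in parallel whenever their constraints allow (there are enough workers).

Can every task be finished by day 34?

No

Nothing blocks job 1, so it runs from day 0 to day 5.
After job 1 (finishes day 5, plus 3-day gap → day 8), job 5 can start at day 8 and finishes at day 12.
Job 2 waits on job 1 (finishes day 5, plus 2-day gap → day 7), so it starts at day 7 and finishes at 7 + 6 = day 13.
For job 4: job 1 (finishes day 5); job 2 (finishes day 13). Taking the maximum gives a start of day 13, and it finishes at 13 + 12 = day 25.
Job 3 cannot start until job 2 (finishes day 13); job 1 (finishes day 5); job 5 (finishes day 12, plus 3-day gap → day 15). The controlling bound is day 15, so job 3 finishes at 15 + 8 = day 23.
Job 6 has to wait for job 3 (finishes day 23, plus 2-day gap → day 25); job 4 (finishes day 25). The latest of these is day 25, so job 6 runs day 25 to 25 + 7 = day 32.
Job 7 has to wait for job 6 (finishes day 32, plus 1-day gap → day 33); job 3 (finishes day 23). The latest of these is day 33, so job 7 runs day 33 to 33 + 6 = day 39.
The earliest everything can be done is day 39, which is after the deadline of 34, so it is not possible.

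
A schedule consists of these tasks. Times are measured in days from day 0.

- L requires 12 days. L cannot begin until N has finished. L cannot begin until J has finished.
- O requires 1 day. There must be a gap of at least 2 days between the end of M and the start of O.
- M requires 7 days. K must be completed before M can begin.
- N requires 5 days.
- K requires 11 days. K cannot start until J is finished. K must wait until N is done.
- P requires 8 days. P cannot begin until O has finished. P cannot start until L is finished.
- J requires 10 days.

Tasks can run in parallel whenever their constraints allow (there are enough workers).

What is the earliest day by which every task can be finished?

N can start immediately at day 0; it finishes at day 5.
Nothing blocks J, so it runs from day 0 to day 10.
L needs all of N (finishes day 5); J (finishes day 10). That puts its earliest start at day 10; it finishes at 10 + 12 = day 22.
K has to wait for J (finishes day 10); N (finishes day 5). The latest of these is day 10, so K runs day 10 to 10 + 11 = day 21.
After K (finishes day 21), M can start at day 21 and finishes at day 28.
O cannot begin until M (finishes day 28, plus 2-day gap → day 30). It runs from day 30 to 30 + 1 = day 31.
P needs all of O (finishes day 31); L (finishes day 22). That puts its earliest start at day 31; it finishes at 31 + 8 = day 39.
All tasks are finished once the last one completes. Finish times: J at 10, K at 21, L at 22, M at 28, N at 5, O at 31, P at 39. The latest is day 39.

39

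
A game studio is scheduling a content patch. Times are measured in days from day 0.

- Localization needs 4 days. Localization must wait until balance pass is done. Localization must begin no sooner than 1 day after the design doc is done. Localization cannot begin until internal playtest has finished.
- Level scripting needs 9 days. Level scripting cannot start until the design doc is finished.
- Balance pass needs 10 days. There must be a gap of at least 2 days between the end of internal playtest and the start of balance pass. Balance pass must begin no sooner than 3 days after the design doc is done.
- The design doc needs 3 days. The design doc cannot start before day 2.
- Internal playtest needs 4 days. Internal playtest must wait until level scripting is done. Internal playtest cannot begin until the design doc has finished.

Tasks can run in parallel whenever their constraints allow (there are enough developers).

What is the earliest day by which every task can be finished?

The design doc waits on its own release at day 2, so it starts at day 2 and finishes at 2 + 3 = day 5.
Level scripting cannot begin until the design doc (finishes day 5). It runs from day 5 to 5 + 9 = day 14.
For internal playtest: level scripting (finishes day 14); the design doc (finishes day 5). Taking the maximum gives a start of day 14, and it finishes at 14 + 4 = day 18.
For balance pass: internal playtest (finishes day 18, plus 2-day gap → day 20); the design doc (finishes day 5, plus 3-day gap → day 8). Taking the maximum gives a start of day 20, and it finishes at 20 + 10 = day 30.
Localization cannot start until balance pass (finishes day 30); the design doc (finishes day 5, plus 1-day gap → day 6); internal playtest (finishes day 18). The controlling bound is day 30, so localization finishes at 30 + 4 = day 34.
All tasks are finished once the last one completes. Finish times: The design doc at 5, Level scripting at 14, Internal playtest at 18, Balance pass at 30, Localization at 34. The latest is day 34.

34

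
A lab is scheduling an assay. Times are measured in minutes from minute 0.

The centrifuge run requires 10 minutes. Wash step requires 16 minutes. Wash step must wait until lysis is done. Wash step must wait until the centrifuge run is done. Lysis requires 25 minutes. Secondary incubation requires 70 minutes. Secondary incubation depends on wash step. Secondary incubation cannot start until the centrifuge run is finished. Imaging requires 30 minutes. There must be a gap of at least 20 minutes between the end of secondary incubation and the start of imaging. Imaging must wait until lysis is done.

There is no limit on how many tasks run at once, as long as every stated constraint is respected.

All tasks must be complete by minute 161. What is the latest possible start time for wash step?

To finish by minute 161, imaging (duration 30) must start no later than minute 131.
Secondary incubation feeds into imaging (must start by minute 131, minus 20-minute gap → minute 111); so secondary incubation must finish by minute 111 and therefore start by minute 41.
Wash step has to be done before secondary incubation (must start by minute 41). That means finishing by minute 41, i.e. starting by 41 − 16 = minute 25.

25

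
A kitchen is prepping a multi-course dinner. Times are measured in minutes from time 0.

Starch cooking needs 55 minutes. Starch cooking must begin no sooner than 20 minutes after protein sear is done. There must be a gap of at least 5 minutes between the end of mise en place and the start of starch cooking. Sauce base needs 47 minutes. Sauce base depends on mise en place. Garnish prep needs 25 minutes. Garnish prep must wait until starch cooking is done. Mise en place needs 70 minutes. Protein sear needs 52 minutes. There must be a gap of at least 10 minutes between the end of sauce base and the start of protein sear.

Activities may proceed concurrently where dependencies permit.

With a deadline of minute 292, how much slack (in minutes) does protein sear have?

13

Nothing blocks mise en place, so it runs from minute 0 to minute 70.
Sauce base waits on mise en place (finishes minute 70), so it starts at minute 70 and finishes at 70 + 47 = minute 117.
Protein sear cannot begin until sauce base (finishes minute 117, plus 10-minute gap → minute 127). It runs from minute 127 to 127 + 52 = minute 179.

Working backward from the deadline:
Garnish prep has no dependents, so it just needs to finish by minute 292. Starting by 292 − 25 = minute 267 achieves that.
Starch cooking feeds into garnish prep (must start by minute 267); so starch cooking must finish by minute 267 and therefore start by minute 212.
Protein sear feeds into starch cooking (must start by minute 212, minus 20-minute gap → minute 192); so protein sear must finish by minute 192 and therefore start by minute 140.
So protein sear can start as early as minute 127 and as late as minute 140, giving 140 − 127 = 13 minutes of slack.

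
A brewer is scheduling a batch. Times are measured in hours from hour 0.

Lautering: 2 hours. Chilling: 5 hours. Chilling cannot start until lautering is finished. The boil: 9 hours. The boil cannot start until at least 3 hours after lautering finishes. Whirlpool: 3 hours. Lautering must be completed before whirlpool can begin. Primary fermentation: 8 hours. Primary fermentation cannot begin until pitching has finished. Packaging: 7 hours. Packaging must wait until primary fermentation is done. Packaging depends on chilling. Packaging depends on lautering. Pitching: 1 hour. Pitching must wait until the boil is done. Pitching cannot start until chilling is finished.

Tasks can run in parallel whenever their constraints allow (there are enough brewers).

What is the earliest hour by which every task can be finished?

Nothing blocks lautering, so it runs from hour 0 to hour 2.
After lautering (finishes hour 2), chilling can start at hour 2 and finishes at hour 7.
Whirlpool waits on lautering (finishes hour 2), so it starts at hour 2 and finishes at 2 + 3 = hour 5.
After lautering (finishes hour 2, plus 3-hour gap → hour 5), the boil can start at hour 5 and finishes at hour 14.
Pitching needs all of the boil (finishes hour 14); chilling (finishes hour 7). That puts its earliest start at hour 14; it finishes at 14 + 1 = hour 15.
Primary fermentation cannot begin until pitching (finishes hour 15). It runs from hour 15 to 15 + 8 = hour 23.
Packaging has to wait for primary fermentation (finishes hour 23); chilling (finishes hour 7); lautering (finishes hour 2). The latest of these is hour 23, so packaging runs hour 23 to 23 + 7 = hour 30.
All tasks are finished once the last one completes. Finish times: Lautering at 2, The boil at 14, Whirlpool at 5, Chilling at 7, Pitching at 15, Primary fermentation at 23, Packaging at 30. The latest is hour 30.

30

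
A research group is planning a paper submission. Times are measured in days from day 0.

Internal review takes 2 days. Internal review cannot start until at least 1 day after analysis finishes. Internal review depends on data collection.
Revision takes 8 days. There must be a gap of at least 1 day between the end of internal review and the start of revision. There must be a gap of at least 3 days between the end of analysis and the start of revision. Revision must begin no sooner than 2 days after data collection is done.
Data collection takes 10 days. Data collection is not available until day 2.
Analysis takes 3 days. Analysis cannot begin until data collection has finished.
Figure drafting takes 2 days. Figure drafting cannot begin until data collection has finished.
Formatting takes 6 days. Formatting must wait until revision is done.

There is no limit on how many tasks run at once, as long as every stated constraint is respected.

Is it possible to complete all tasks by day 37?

Data collection cannot begin until its own release at day 2. It runs from day 2 to 2 + 10 = day 12.
After data collection (finishes day 12), figure drafting can start at day 12 and finishes at day 14.
Analysis waits on data collection (finishes day 12), so it starts at day 12 and finishes at 12 + 3 = day 15.
Internal review cannot start until analysis (finishes day 15, plus 1-day gap → day 16); data collection (finishes day 12). The controlling bound is day 16, so internal review finishes at 16 + 2 = day 18.
Revision cannot start until internal review (finishes day 18, plus 1-day gap → day 19); analysis (finishes day 15, plus 3-day gap → day 18); data collection (finishes day 12, plus 2-day gap → day 14). The controlling bound is day 19, so revision finishes at 19 + 8 = day 27.
After revision (finishes day 27), formatting can start at day 27 and finishes at day 33.
Every task is finished by day 33, which is no later than the deadline of 37, so the schedule is feasible.

Yes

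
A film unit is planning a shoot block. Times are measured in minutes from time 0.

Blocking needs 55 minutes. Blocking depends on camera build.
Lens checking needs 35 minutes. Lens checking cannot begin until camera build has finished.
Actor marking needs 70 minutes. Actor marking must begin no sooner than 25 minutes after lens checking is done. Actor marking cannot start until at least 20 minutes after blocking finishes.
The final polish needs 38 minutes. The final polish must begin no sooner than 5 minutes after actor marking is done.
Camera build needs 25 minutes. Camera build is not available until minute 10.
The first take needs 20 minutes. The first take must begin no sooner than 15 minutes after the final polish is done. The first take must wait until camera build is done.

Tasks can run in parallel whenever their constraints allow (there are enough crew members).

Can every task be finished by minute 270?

After its own release at minute 10, camera build can start at minute 10 and finishes at minute 35.
After camera build (finishes minute 35), blocking can start at minute 35 and finishes at minute 90.
Lens checking waits on camera build (finishes minute 35), so it starts at minute 35 and finishes at 35 + 35 = minute 70.
Actor marking cannot start until lens checking (finishes minute 70, plus 25-minute gap → minute 95); blocking (finishes minute 90, plus 20-minute gap → minute 110). The controlling bound is minute 110, so actor marking finishes at 110 + 70 = minute 180.
The final polish waits on actor marking (finishes minute 180, plus 5-minute gap → minute 185), so it starts at minute 185 and finishes at 185 + 38 = minute 223.
The first take cannot start until the final polish (finishes minute 223, plus 15-minute gap → minute 238); camera build (finishes minute 35). The controlling bound is minute 238, so the first take finishes at 238 + 20 = minute 258.
Every task is finished by minute 258, which is no later than the deadline of 270, so the schedule is feasible.

Yes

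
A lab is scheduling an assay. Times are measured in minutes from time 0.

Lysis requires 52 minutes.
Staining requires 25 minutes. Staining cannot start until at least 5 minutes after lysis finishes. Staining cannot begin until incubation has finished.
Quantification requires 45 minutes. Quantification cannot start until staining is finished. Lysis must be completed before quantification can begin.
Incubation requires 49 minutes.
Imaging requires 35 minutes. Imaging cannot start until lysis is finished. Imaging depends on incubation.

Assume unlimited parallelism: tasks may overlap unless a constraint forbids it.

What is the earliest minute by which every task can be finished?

Incubation has no prerequisites, so it starts at minute 0 and finishes at minute 49.
Lysis has no prerequisites, so it starts at minute 0 and finishes at minute 52.
For imaging: lysis (finishes minute 52); incubation (finishes minute 49). Taking the maximum gives a start of minute 52, and it finishes at 52 + 35 = minute 87.
Staining cannot start until lysis (finishes minute 52, plus 5-minute gap → minute 57); incubation (finishes minute 49). The controlling bound is minute 57, so staining finishes at 57 + 25 = minute 82.
Quantification cannot start until staining (finishes minute 82); lysis (finishes minute 52). The controlling bound is minute 82, so quantification finishes at 82 + 45 = minute 127.
All tasks are finished once the last one completes. Finish times: Lysis at 52, Incubation at 49, Staining at 82, Imaging at 87, Quantification at 127. The latest is minute 127.

127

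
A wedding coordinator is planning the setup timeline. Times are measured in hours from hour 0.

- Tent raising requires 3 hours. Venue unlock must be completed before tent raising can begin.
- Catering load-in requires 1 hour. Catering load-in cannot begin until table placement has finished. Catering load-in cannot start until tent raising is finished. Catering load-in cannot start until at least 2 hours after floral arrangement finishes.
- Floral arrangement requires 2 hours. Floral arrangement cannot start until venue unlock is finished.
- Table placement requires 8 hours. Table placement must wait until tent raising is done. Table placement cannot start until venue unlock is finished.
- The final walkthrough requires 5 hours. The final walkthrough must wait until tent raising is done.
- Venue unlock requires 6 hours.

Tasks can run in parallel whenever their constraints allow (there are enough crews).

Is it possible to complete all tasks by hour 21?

Yes

Venue unlock can start immediately at hour 0; it finishes at hour 6.
Floral arrangement waits on venue unlock (finishes hour 6), so it starts at hour 6 and finishes at 6 + 2 = hour 8.
After venue unlock (finishes hour 6), tent raising can start at hour 6 and finishes at hour 9.
The final walkthrough cannot begin until tent raising (finishes hour 9). It runs from hour 9 to 9 + 5 = hour 14.
Table placement has to wait for tent raising (finishes hour 9); venue unlock (finishes hour 6). The latest of these is hour 9, so table placement runs hour 9 to 9 + 8 = hour 17.
For catering load-in: table placement (finishes hour 17); tent raising (finishes hour 9); floral arrangement (finishes hour 8, plus 2-hour gap → hour 10). Taking the maximum gives a start of hour 17, and it finishes at 17 + 1 = hour 18.
Every task is finished by hour 18, which is no later than the deadline of 21, so the schedule is feasible.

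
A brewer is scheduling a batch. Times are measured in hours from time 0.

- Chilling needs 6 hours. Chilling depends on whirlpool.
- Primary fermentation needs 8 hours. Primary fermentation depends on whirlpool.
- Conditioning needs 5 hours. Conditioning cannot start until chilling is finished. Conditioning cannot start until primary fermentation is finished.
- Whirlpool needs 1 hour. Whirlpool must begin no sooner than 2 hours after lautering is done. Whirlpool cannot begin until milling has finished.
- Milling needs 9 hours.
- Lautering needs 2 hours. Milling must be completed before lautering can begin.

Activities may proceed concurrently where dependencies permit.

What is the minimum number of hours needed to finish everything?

Milling has no prerequisites, so it starts at hour 0 and finishes at hour 9.
After milling (finishes hour 9), lautering can start at hour 9 and finishes at hour 11.
Whirlpool cannot start until lautering (finishes hour 11, plus 2-hour gap → hour 13); milling (finishes hour 9). The controlling bound is hour 13, so whirlpool finishes at 13 + 1 = hour 14.
After whirlpool (finishes hour 14), primary fermentation can start at hour 14 and finishes at hour 22.
After whirlpool (finishes hour 14), chilling can start at hour 14 and finishes at hour 20.
For conditioning: chilling (finishes hour 20); primary fermentation (finishes hour 22). Taking the maximum gives a start of hour 22, and it finishes at 22 + 5 = hour 27.
All tasks are finished once the last one completes. Finish times: Milling at 9, Lautering at 11, Whirlpool at 14, Chilling at 20, Primary fermentation at 22, Conditioning at 27. The latest is hour 27.

27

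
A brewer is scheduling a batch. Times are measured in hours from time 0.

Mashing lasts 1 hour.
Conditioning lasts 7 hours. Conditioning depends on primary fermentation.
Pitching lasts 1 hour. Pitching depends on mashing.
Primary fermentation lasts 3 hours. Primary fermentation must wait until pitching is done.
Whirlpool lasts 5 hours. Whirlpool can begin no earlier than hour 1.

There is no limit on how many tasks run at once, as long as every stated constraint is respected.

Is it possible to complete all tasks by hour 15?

Yes

Whirlpool waits on its own release at hour 1, so it starts at hour 1 and finishes at 1 + 5 = hour 6.
Nothing blocks mashing, so it runs from hour 0 to hour 1.
Pitching waits on mashing (finishes hour 1), so it starts at hour 1 and finishes at 1 + 1 = hour 2.
Primary fermentation cannot begin until pitching (finishes hour 2). It runs from hour 2 to 2 + 3 = hour 5.
Conditioning cannot begin until primary fermentation (finishes hour 5). It runs from hour 5 to 5 + 7 = hour 12.
Every task is finished by hour 12, which is no later than the deadline of 15, so the schedule is feasible.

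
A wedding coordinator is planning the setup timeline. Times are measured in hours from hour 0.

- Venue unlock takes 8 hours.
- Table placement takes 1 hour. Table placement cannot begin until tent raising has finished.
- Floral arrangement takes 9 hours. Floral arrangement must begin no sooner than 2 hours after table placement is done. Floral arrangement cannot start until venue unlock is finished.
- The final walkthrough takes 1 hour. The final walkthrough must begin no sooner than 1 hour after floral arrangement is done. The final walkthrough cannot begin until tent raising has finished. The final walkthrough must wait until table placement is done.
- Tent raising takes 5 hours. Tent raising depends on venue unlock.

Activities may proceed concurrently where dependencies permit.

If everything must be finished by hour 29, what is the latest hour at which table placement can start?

The final walkthrough must finish by hour 29; it takes 1 hour, so it must start by 29 − 1 = hour 28.
Floral arrangement feeds into the final walkthrough (must start by hour 28, minus 1-hour gap → hour 27); so floral arrangement must finish by hour 27 and therefore start by hour 18.
Table placement has several dependents: floral arrangement (must start by hour 18, minus 2-hour gap → hour 16); the final walkthrough (must start by hour 28). The earliest of those limits is hour 16, so table placement must start by 16 − 1 = hour 15.

15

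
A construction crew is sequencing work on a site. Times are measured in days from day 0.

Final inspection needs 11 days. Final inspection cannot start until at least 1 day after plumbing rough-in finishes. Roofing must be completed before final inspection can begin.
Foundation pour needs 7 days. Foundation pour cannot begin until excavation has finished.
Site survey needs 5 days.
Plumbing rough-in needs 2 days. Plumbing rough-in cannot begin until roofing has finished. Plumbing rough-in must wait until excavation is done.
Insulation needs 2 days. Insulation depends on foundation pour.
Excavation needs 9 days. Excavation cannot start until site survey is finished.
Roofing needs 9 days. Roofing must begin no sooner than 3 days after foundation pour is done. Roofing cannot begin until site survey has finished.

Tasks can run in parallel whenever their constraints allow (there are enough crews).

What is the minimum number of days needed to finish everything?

Nothing blocks site survey, so it runs from day 0 to day 5.
Excavation cannot begin until site survey (finishes day 5). It runs from day 5 to 5 + 9 = day 14.
Foundation pour cannot begin until excavation (finishes day 14). It runs from day 14 to 14 + 7 = day 21.
Insulation cannot begin until foundation pour (finishes day 21). It runs from day 21 to 21 + 2 = day 23.
Roofing cannot start until foundation pour (finishes day 21, plus 3-day gap → day 24); site survey (finishes day 5). The controlling bound is day 24, so roofing finishes at 24 + 9 = day 33.
Plumbing rough-in has to wait for roofing (finishes day 33); excavation (finishes day 14). The latest of these is day 33, so plumbing rough-in runs day 33 to 33 + 2 = day 35.
For final inspection: plumbing rough-in (finishes day 35, plus 1-day gap → day 36); roofing (finishes day 33). Taking the maximum gives a start of day 36, and it finishes at 36 + 11 = day 47.
All tasks are finished once the last one completes. Finish times: Site survey at 5, Excavation at 14, Foundation pour at 21, Roofing at 33, Plumbing rough-in at 35, Insulation at 23, Final inspection at 47. The latest is day 47.

47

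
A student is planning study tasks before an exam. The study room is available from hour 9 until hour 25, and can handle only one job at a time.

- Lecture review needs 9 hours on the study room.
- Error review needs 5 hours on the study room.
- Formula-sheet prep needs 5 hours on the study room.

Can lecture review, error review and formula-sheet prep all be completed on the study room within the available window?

No

The study room window is 25 − 9 = 16 hours.
Running back to back, the jobs need 9 + 5 + 5 = 19 hours on the study room.
Since 19 > 16, they cannot all fit.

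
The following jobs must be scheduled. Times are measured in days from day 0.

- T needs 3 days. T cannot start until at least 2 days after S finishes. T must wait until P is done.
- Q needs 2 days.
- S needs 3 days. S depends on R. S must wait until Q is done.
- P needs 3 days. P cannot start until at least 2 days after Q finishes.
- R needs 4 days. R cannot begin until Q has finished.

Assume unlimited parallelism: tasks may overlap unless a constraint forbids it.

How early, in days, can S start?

Nothing blocks Q, so it runs from day 0 to day 2.
R cannot begin until Q (finishes day 2). It runs from day 2 to 2 + 4 = day 6.
S waits on R (finishes day 6); Q (finishes day 2). The latest of these is day 6, which is the earliest S can start.

6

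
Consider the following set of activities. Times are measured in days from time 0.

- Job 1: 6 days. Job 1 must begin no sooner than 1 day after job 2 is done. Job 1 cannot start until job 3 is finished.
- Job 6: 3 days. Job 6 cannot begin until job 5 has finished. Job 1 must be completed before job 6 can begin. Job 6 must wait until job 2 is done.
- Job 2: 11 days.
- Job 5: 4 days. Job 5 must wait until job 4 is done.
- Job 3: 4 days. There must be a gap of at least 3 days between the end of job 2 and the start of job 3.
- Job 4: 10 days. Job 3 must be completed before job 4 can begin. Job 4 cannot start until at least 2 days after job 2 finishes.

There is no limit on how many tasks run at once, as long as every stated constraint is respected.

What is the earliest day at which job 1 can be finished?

24

Job 2 can start immediately at day 0; it finishes at day 11.
Job 3 cannot begin until job 2 (finishes day 11, plus 3-day gap → day 14). It runs from day 14 to 14 + 4 = day 18.
For job 1: job 2 (finishes day 11, plus 1-day gap → day 12); job 3 (finishes day 18). Taking the maximum gives a start of day 18, and it finishes at 18 + 6 = day 24.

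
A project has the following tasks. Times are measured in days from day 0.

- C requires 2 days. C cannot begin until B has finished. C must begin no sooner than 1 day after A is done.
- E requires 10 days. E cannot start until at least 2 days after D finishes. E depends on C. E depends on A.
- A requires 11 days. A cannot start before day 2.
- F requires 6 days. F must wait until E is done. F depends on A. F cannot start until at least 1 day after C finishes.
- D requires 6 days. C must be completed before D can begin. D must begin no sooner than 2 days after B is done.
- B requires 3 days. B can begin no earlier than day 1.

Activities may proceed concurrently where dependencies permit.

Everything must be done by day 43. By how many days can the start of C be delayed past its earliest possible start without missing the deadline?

3

B cannot begin until its own release at day 1. It runs from day 1 to 1 + 3 = day 4.
A waits on its own release at day 2, so it starts at day 2 and finishes at 2 + 11 = day 13.
For C: B (finishes day 4); A (finishes day 13, plus 1-day gap → day 14). Taking the maximum gives a start of day 14, and it finishes at 14 + 2 = day 16.

Working backward from the deadline:
Nothing follows F; the deadline of day 43 is its only limit. It must start by 43 − 6 = day 37.
E feeds into F (must start by day 37); so E must finish by day 37 and therefore start by day 27.
Since E (must start by day 27, minus 2-day gap → day 25) depends on it, D must finish by day 25. Backing off its 6-day duration gives a latest start of day 19.
C has several dependents: D (must start by day 19); E (must start by day 27); F (must start by day 37, minus 1-day gap → day 36). The earliest of those limits is day 19, so C must start by 19 − 2 = day 17.
So C can start as early as day 14 and as late as day 17, giving 17 − 14 = 3 days of slack.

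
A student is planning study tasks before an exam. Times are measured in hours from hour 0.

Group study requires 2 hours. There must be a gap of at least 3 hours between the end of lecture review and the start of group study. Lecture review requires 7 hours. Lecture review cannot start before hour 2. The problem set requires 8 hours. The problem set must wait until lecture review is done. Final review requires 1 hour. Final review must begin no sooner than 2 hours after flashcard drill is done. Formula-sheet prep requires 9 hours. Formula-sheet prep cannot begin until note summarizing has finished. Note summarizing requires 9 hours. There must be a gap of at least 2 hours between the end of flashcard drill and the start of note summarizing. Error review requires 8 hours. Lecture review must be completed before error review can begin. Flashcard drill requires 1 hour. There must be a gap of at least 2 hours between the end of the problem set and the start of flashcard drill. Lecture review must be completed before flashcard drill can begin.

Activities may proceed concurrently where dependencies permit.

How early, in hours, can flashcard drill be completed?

Lecture review waits on its own release at hour 2, so it starts at hour 2 and finishes at 2 + 7 = hour 9.
The problem set waits on lecture review (finishes hour 9), so it starts at hour 9 and finishes at 9 + 8 = hour 17.
Flashcard drill cannot start until the problem set (finishes hour 17, plus 2-hour gap → hour 19); lecture review (finishes hour 9). The controlling bound is hour 19, so flashcard drill finishes at 19 + 1 = hour 20.

20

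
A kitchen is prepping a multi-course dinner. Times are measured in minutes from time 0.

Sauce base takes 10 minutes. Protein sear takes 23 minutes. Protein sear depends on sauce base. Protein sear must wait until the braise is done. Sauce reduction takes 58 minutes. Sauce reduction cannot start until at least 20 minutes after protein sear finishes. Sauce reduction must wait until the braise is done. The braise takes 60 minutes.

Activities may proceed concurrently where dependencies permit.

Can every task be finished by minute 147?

No

The braise has no prerequisites, so it starts at minute 0 and finishes at minute 60.
Sauce base has no prerequisites, so it starts at minute 0 and finishes at minute 10.
For protein sear: sauce base (finishes minute 10); the braise (finishes minute 60). Taking the maximum gives a start of minute 60, and it finishes at 60 + 23 = minute 83.
Sauce reduction needs all of protein sear (finishes minute 83, plus 20-minute gap → minute 103); the braise (finishes minute 60). That puts its earliest start at minute 103; it finishes at 103 + 58 = minute 161.
The earliest everything can be done is minute 161, which is after the deadline of 147, so it is not possible.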